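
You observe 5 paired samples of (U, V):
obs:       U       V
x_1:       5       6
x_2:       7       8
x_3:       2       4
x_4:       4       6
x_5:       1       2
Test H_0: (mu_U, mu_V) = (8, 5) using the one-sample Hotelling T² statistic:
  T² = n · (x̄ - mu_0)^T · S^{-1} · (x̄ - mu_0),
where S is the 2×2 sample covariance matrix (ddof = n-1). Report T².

Step 1 — sample mean vector:
  mean(U) = (5 + 7 + 2 + 4 + 1) / 5 = 19/5 = 3.8
  mean(V) = (6 + 8 + 4 + 6 + 2) / 5 = 26/5 = 5.2
  x̄ = (3.8, 5.2),  deviation x̄ - mu_0 = (3.8, 5.2) - (8, 5) = (-4.2, 0.2).

Step 2 — sample covariance matrix, S[i,j] = (1/(n-1)) · Σ_k (x_{k,i} - mean_i) · (x_{k,j} - mean_j), divisor n-1 = 4:
  S[U,U] = ((1.2)·(1.2) + (3.2)·(3.2) + (-1.8)·(-1.8) + (0.2)·(0.2) + (-2.8)·(-2.8)) / 4 = 22.8/4 = 5.7
  S[U,V] = ((1.2)·(0.8) + (3.2)·(2.8) + (-1.8)·(-1.2) + (0.2)·(0.8) + (-2.8)·(-3.2)) / 4 = 21.2/4 = 5.3
  S[V,V] = ((0.8)·(0.8) + (2.8)·(2.8) + (-1.2)·(-1.2) + (0.8)·(0.8) + (-3.2)·(-3.2)) / 4 = 20.8/4 = 5.2
  S = [[5.7, 5.3],
 [5.3, 5.2]].

Step 3 — invert S. det(S) = 5.7·5.2 - (5.3)² = 1.55.
  S^{-1} = (1/det) · [[d, -b], [-b, a]] = [[3.3548, -3.4194],
 [-3.4194, 3.6774]].

Step 4 — quadratic form (x̄ - mu_0)^T · S^{-1} · (x̄ - mu_0):
  S^{-1} · (x̄ - mu_0) = (-14.7742, 15.0968),
  (x̄ - mu_0)^T · [...] = (-4.2)·(-14.7742) + (0.2)·(15.0968) = 65.071.

Step 5 — scale by n: T² = 5 · 65.071 = 325.3548.

T² ≈ 325.3548


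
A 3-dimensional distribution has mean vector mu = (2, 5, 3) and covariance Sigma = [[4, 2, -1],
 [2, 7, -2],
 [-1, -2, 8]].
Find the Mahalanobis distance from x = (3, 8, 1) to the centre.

Step 1 — centre the observation: (x - mu) = (1, 3, -2).

Step 2 — invert Sigma (cofactor / det for 3×3, or solve directly):
  Sigma^{-1} = [[0.2938, -0.0791, 0.0169],
 [-0.0791, 0.1751, 0.0339],
 [0.0169, 0.0339, 0.1356]].

Step 3 — form the quadratic (x - mu)^T · Sigma^{-1} · (x - mu):
  Sigma^{-1} · (x - mu) = (0.0226, 0.3785, -0.1525).
  (x - mu)^T · [Sigma^{-1} · (x - mu)] = (1)·(0.0226) + (3)·(0.3785) + (-2)·(-0.1525) = 1.4633.

Step 4 — take square root: d = √(1.4633) ≈ 1.2097.

d(x, mu) = √(1.4633) ≈ 1.2097


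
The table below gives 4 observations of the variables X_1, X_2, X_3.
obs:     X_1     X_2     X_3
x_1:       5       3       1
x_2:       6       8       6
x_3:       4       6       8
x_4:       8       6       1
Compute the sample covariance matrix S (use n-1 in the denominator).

Step 1 — column means:
  mean(X_1) = (5 + 6 + 4 + 8) / 4 = 23/4 = 5.75
  mean(X_2) = (3 + 8 + 6 + 6) / 4 = 23/4 = 5.75
  mean(X_3) = (1 + 6 + 8 + 1) / 4 = 16/4 = 4

Step 2 — sample covariance S[i,j] = (1/(n-1)) · Σ_k (x_{k,i} - mean_i) · (x_{k,j} - mean_j), with n-1 = 3.
  S[X_1,X_1] = ((-0.75)·(-0.75) + (0.25)·(0.25) + (-1.75)·(-1.75) + (2.25)·(2.25)) / 3 = 8.75/3 = 2.9167
  S[X_1,X_2] = ((-0.75)·(-2.75) + (0.25)·(2.25) + (-1.75)·(0.25) + (2.25)·(0.25)) / 3 = 2.75/3 = 0.9167
  S[X_1,X_3] = ((-0.75)·(-3) + (0.25)·(2) + (-1.75)·(4) + (2.25)·(-3)) / 3 = -11/3 = -3.6667
  S[X_2,X_2] = ((-2.75)·(-2.75) + (2.25)·(2.25) + (0.25)·(0.25) + (0.25)·(0.25)) / 3 = 12.75/3 = 4.25
  S[X_2,X_3] = ((-2.75)·(-3) + (2.25)·(2) + (0.25)·(4) + (0.25)·(-3)) / 3 = 13/3 = 4.3333
  S[X_3,X_3] = ((-3)·(-3) + (2)·(2) + (4)·(4) + (-3)·(-3)) / 3 = 38/3 = 12.6667

S is symmetric (S[j,i] = S[i,j]). Assembling:

S = [[2.9167, 0.9167, -3.6667],
 [0.9167, 4.25, 4.3333],
 [-3.6667, 4.3333, 12.6667]]


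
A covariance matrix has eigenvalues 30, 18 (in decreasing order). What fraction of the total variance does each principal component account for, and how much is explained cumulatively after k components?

Step 1 — total variance = trace(Sigma) = Σ λ_i = 30 + 18 = 48.

Step 2 — fraction explained by component i = λ_i / Σ λ:
  PC1: 30/48 = 0.625
  PC2: 18/48 = 0.375

Step 3 — cumulative fraction after k components = (λ_1 + ... + λ_k) / Σ λ:
  k = 1: 30/48 = 0.625
  k = 2: (30 + 18)/48 = 48/48 = 1

Summary (fraction, with percent):

explained: PC1 0.625 (62.5%), PC2 0.375 (37.5%);  cumulative: 0.625, 1


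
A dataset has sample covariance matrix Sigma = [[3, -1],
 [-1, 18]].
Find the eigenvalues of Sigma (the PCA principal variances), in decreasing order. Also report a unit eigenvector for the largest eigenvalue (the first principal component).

Step 1 — characteristic polynomial of 2×2 Sigma:
  det(Sigma - λI) = λ² - trace · λ + det = 0.
  trace = 3 + 18 = 21, det = 3·18 - (-1)² = 53.
Step 2 — discriminant:
  Δ = trace² - 4·det = 441 - 212 = 229.
Step 3 — eigenvalues:
  λ = (trace ± √Δ)/2 = (21 ± 15.1327)/2,
  λ_1 = 18.0664,  λ_2 = 2.9336.

Step 4 — unit eigenvector for λ_1: solve (Sigma - λ_1 I)v = 0. First row:
  (3 - 18.0664)·v_x + (-1)·v_y = 0, i.e. (-15.0664)·v_x + (-1)·v_y = 0,
  so v ∝ (b, λ_1 - a) = (-1, 15.0664); multiply by -1 so the first entry is positive: u = (1, -15.0664).
  ||u|| = √((1)² + (-15.0664)²) = √(227.9956) ≈ 15.0995,
  v_1 = u/||u|| ≈ (0.0662, -0.9978) (||v_1|| = 1).

λ_1 = 18.0664,  λ_2 = 2.9336;  v_1 ≈ (0.0662, -0.9978)


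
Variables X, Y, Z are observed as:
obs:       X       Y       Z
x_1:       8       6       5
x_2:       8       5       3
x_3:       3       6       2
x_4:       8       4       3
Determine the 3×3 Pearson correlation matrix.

Step 1 — column means:
  mean(X) = (8 + 8 + 3 + 8) / 4 = 27/4 = 6.75
  mean(Y) = (6 + 5 + 6 + 4) / 4 = 21/4 = 5.25
  mean(Z) = (5 + 3 + 2 + 3) / 4 = 13/4 = 3.25

Step 2 — sample variances and covariances s[i,j] = (1/(n-1)) · Σ_k (x_{k,i} - mean_i) · (x_{k,j} - mean_j), with n-1 = 3:
  s[X,X] = ((1.25)·(1.25) + (1.25)·(1.25) + (-3.75)·(-3.75) + (1.25)·(1.25)) / 3 = 18.75/3 = 6.25
  s[X,Y] = ((1.25)·(0.75) + (1.25)·(-0.25) + (-3.75)·(0.75) + (1.25)·(-1.25)) / 3 = -3.75/3 = -1.25
  s[X,Z] = ((1.25)·(1.75) + (1.25)·(-0.25) + (-3.75)·(-1.25) + (1.25)·(-0.25)) / 3 = 6.25/3 = 2.0833
  s[Y,Y] = ((0.75)·(0.75) + (-0.25)·(-0.25) + (0.75)·(0.75) + (-1.25)·(-1.25)) / 3 = 2.75/3 = 0.9167
  s[Y,Z] = ((0.75)·(1.75) + (-0.25)·(-0.25) + (0.75)·(-1.25) + (-1.25)·(-0.25)) / 3 = 0.75/3 = 0.25
  s[Z,Z] = ((1.75)·(1.75) + (-0.25)·(-0.25) + (-1.25)·(-1.25) + (-0.25)·(-0.25)) / 3 = 4.75/3 = 1.5833
  Sample standard deviations s_i = √(s[i,i]):
  s(X) = √(6.25) = 2.5
  s(Y) = √(0.9167) = 0.9574
  s(Z) = √(1.5833) = 1.2583

Step 3 — r_{ij} = s_{ij} / (s_i · s_j):
  r[X,X] = 1 (diagonal).
  r[X,Y] = -1.25 / (2.5 · 0.9574) = -1.25 / 2.3936 = -0.5222
  r[X,Z] = 2.0833 / (2.5 · 1.2583) = 2.0833 / 3.1458 = 0.6623
  r[Y,Y] = 1 (diagonal).
  r[Y,Z] = 0.25 / (0.9574 · 1.2583) = 0.25 / 1.2047 = 0.2075
  r[Z,Z] = 1 (diagonal).

R is symmetric with unit diagonal. Assembling:

R = [[1, -0.5222, 0.6623],
 [-0.5222, 1, 0.2075],
 [0.6623, 0.2075, 1]]


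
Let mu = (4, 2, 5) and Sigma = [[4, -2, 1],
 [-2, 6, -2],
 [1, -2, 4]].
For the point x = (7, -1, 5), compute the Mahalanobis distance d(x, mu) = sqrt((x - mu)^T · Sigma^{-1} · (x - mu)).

Step 1 — centre the observation: (x - mu) = (3, -3, 0).

Step 2 — invert Sigma (cofactor / det for 3×3, or solve directly):
  Sigma^{-1} = [[0.303, 0.0909, -0.0303],
 [0.0909, 0.2273, 0.0909],
 [-0.0303, 0.0909, 0.303]].

Step 3 — form the quadratic (x - mu)^T · Sigma^{-1} · (x - mu):
  Sigma^{-1} · (x - mu) = (0.6364, -0.4091, -0.3636).
  (x - mu)^T · [Sigma^{-1} · (x - mu)] = (3)·(0.6364) + (-3)·(-0.4091) + (0)·(-0.3636) = 3.1364.

Step 4 — take square root: d = √(3.1364) ≈ 1.771.

d(x, mu) = √(3.1364) ≈ 1.771


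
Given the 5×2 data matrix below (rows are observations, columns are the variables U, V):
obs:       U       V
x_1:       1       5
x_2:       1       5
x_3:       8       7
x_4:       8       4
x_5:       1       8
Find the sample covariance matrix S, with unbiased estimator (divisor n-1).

Step 1 — column means:
  mean(U) = (1 + 1 + 8 + 8 + 1) / 5 = 19/5 = 3.8
  mean(V) = (5 + 5 + 7 + 4 + 8) / 5 = 29/5 = 5.8

Step 2 — sample covariance S[i,j] = (1/(n-1)) · Σ_k (x_{k,i} - mean_i) · (x_{k,j} - mean_j), with n-1 = 4.
  S[U,U] = ((-2.8)·(-2.8) + (-2.8)·(-2.8) + (4.2)·(4.2) + (4.2)·(4.2) + (-2.8)·(-2.8)) / 4 = 58.8/4 = 14.7
  S[U,V] = ((-2.8)·(-0.8) + (-2.8)·(-0.8) + (4.2)·(1.2) + (4.2)·(-1.8) + (-2.8)·(2.2)) / 4 = -4.2/4 = -1.05
  S[V,V] = ((-0.8)·(-0.8) + (-0.8)·(-0.8) + (1.2)·(1.2) + (-1.8)·(-1.8) + (2.2)·(2.2)) / 4 = 10.8/4 = 2.7

S is symmetric (S[j,i] = S[i,j]). Assembling:

S = [[14.7, -1.05],
 [-1.05, 2.7]]


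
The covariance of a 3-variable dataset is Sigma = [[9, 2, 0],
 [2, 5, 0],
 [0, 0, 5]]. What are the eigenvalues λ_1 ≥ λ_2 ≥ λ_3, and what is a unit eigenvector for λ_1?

Step 1 — characteristic polynomial p(λ) = det(λI - Sigma) = λ³ - tr·λ² + c_1·λ - det, where tr = trace, c_1 = sum of the principal 2×2 minors, det = det(Sigma):
  tr = 9 + 5 + 5 = 19,
  c_1 = (9·5 - (2)²) + (9·5 - (0)²) + (5·5 - (0)²) = 41 + 45 + 25 = 111,
  det = 9·(5·5 - (0)²) - (2)·((2)·5 - (0)·(0)) + (0)·((2)·(0) - 5·(0)) = 9·(25) - (2)·(10) + (0)·(0) = 205.
  So p(λ) = λ³ - 19λ² + 111λ - 205.
Step 2 — look for an integer root (rational root theorem: any rational root is an integer divisor of 205). Testing λ = 5:
  p(5) = 125 - 475 + 555 - 205 = 0  ✓
  Dividing out (λ - 5): p(λ) = (λ - 5)(λ² - 14λ + 41).
Step 3 — remaining eigenvalues from the quadratic λ² - 14λ + 41 = 0:
  Δ = 14² - 4·41 = 196 - 164 = 32,  λ = (14 ± √32)/2 = (14 ± 5.6569)/2 ≈ 9.8284 or 4.1716.
  Sorted: λ_1 = 9.8284,  λ_2 = 5,  λ_3 = 4.1716  (check: sum = 19 = tr ✓).

Step 4 — unit eigenvector for λ_1 ≈ 9.8284: v spans the null space of (Sigma - λ_1 I), whose rows are
  r_1 = (-0.8284, 2, 0),  r_2 = (2, -4.8284, 0),  r_3 = (0, 0, -4.8284).
  v is orthogonal to every row, so take v ∝ r_1 × r_3 = ((2)·(-4.8284) - (0)·(0), (0)·(0) - (-0.8284)·(-4.8284), (-0.8284)·(0) - (2)·(0)) ≈ (-9.6569, -4, 0).
  Rescale (multiply by -1 so the first nonzero entry is positive): u = (9.6569, 4, 0).
  ||u|| = √((9.6569)² + (4)² + (0)²) = √(109.2548) ≈ 10.4525,  v_1 = u/||u|| ≈ (0.9239, 0.3827, 0) (||v_1|| = 1).

λ_1 = 9.8284,  λ_2 = 5,  λ_3 = 4.1716;  v_1 ≈ (0.9239, 0.3827, 0)


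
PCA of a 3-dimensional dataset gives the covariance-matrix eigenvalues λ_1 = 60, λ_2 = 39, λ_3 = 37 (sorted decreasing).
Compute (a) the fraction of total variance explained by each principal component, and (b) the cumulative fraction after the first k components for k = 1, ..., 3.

Step 1 — total variance = trace(Sigma) = Σ λ_i = 60 + 39 + 37 = 136.

Step 2 — fraction explained by component i = λ_i / Σ λ:
  PC1: 60/136 = 0.4412
  PC2: 39/136 = 0.2868
  PC3: 37/136 = 0.2721

Step 3 — cumulative fraction after k components = (λ_1 + ... + λ_k) / Σ λ:
  k = 1: 60/136 = 0.4412
  k = 2: (60 + 39)/136 = 99/136 = 0.7279
  k = 3: (60 + 39 + 37)/136 = 136/136 = 1

Summary (fraction, with percent):

explained: PC1 0.4412 (44.12%), PC2 0.2868 (28.68%), PC3 0.2721 (27.21%);  cumulative: 0.4412, 0.7279, 1


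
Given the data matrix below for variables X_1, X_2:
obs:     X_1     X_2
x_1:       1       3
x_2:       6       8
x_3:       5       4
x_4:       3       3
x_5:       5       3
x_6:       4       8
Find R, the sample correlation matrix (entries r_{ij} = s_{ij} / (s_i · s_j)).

Step 1 — column means:
  mean(X_1) = (1 + 6 + 5 + 3 + 5 + 4) / 6 = 24/6 = 4
  mean(X_2) = (3 + 8 + 4 + 3 + 3 + 8) / 6 = 29/6 = 4.8333

Step 2 — sample variances and covariances s[i,j] = (1/(n-1)) · Σ_k (x_{k,i} - mean_i) · (x_{k,j} - mean_j), with n-1 = 5:
  s[X_1,X_1] = ((-3)·(-3) + (2)·(2) + (1)·(1) + (-1)·(-1) + (1)·(1) + (0)·(0)) / 5 = 16/5 = 3.2
  s[X_1,X_2] = ((-3)·(-1.8333) + (2)·(3.1667) + (1)·(-0.8333) + (-1)·(-1.8333) + (1)·(-1.8333) + (0)·(3.1667)) / 5 = 11/5 = 2.2
  s[X_2,X_2] = ((-1.8333)·(-1.8333) + (3.1667)·(3.1667) + (-0.8333)·(-0.8333) + (-1.8333)·(-1.8333) + (-1.8333)·(-1.8333) + (3.1667)·(3.1667)) / 5 = 30.8333/5 = 6.1667
  Sample standard deviations s_i = √(s[i,i]):
  s(X_1) = √(3.2) = 1.7889
  s(X_2) = √(6.1667) = 2.4833

Step 3 — r_{ij} = s_{ij} / (s_i · s_j):
  r[X_1,X_1] = 1 (diagonal).
  r[X_1,X_2] = 2.2 / (1.7889 · 2.4833) = 2.2 / 4.4422 = 0.4952
  r[X_2,X_2] = 1 (diagonal).

R is symmetric with unit diagonal. Assembling:

R = [[1, 0.4952],
 [0.4952, 1]]


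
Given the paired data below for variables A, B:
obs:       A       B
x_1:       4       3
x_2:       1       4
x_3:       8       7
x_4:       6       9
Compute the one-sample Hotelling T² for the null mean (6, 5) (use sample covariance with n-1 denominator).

Step 1 — sample mean vector:
  mean(A) = (4 + 1 + 8 + 6) / 4 = 19/4 = 4.75
  mean(B) = (3 + 4 + 7 + 9) / 4 = 23/4 = 5.75
  x̄ = (4.75, 5.75),  deviation x̄ - mu_0 = (4.75, 5.75) - (6, 5) = (-1.25, 0.75).

Step 2 — sample covariance matrix, S[i,j] = (1/(n-1)) · Σ_k (x_{k,i} - mean_i) · (x_{k,j} - mean_j), divisor n-1 = 3:
  S[A,A] = ((-0.75)·(-0.75) + (-3.75)·(-3.75) + (3.25)·(3.25) + (1.25)·(1.25)) / 3 = 26.75/3 = 8.9167
  S[A,B] = ((-0.75)·(-2.75) + (-3.75)·(-1.75) + (3.25)·(1.25) + (1.25)·(3.25)) / 3 = 16.75/3 = 5.5833
  S[B,B] = ((-2.75)·(-2.75) + (-1.75)·(-1.75) + (1.25)·(1.25) + (3.25)·(3.25)) / 3 = 22.75/3 = 7.5833
  S = [[8.9167, 5.5833],
 [5.5833, 7.5833]].

Step 3 — invert S. det(S) = 8.9167·7.5833 - (5.5833)² = 36.4444.
  S^{-1} = (1/det) · [[d, -b], [-b, a]] = [[0.2081, -0.1532],
 [-0.1532, 0.2447]].

Step 4 — quadratic form (x̄ - mu_0)^T · S^{-1} · (x̄ - mu_0):
  S^{-1} · (x̄ - mu_0) = (-0.375, 0.375),
  (x̄ - mu_0)^T · [...] = (-1.25)·(-0.375) + (0.75)·(0.375) = 0.75.

Step 5 — scale by n: T² = 4 · 0.75 = 3.

T² ≈ 3


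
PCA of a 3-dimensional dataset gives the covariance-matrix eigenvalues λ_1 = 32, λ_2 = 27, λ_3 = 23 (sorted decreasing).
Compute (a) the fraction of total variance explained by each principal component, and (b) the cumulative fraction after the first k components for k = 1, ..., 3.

Step 1 — total variance = trace(Sigma) = Σ λ_i = 32 + 27 + 23 = 82.

Step 2 — fraction explained by component i = λ_i / Σ λ:
  PC1: 32/82 = 0.3902
  PC2: 27/82 = 0.3293
  PC3: 23/82 = 0.2805

Step 3 — cumulative fraction after k components = (λ_1 + ... + λ_k) / Σ λ:
  k = 1: 32/82 = 0.3902
  k = 2: (32 + 27)/82 = 59/82 = 0.7195
  k = 3: (32 + 27 + 23)/82 = 82/82 = 1

Summary (fraction, with percent):

explained: PC1 0.3902 (39.02%), PC2 0.3293 (32.93%), PC3 0.2805 (28.05%);  cumulative: 0.3902, 0.7195, 1


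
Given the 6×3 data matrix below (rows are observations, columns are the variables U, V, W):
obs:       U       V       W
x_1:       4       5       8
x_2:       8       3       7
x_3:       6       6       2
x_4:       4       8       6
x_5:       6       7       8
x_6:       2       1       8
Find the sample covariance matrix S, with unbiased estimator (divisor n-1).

Step 1 — column means:
  mean(U) = (4 + 8 + 6 + 4 + 6 + 2) / 6 = 30/6 = 5
  mean(V) = (5 + 3 + 6 + 8 + 7 + 1) / 6 = 30/6 = 5
  mean(W) = (8 + 7 + 2 + 6 + 8 + 8) / 6 = 39/6 = 6.5

Step 2 — sample covariance S[i,j] = (1/(n-1)) · Σ_k (x_{k,i} - mean_i) · (x_{k,j} - mean_j), with n-1 = 5.
  S[U,U] = ((-1)·(-1) + (3)·(3) + (1)·(1) + (-1)·(-1) + (1)·(1) + (-3)·(-3)) / 5 = 22/5 = 4.4
  S[U,V] = ((-1)·(0) + (3)·(-2) + (1)·(1) + (-1)·(3) + (1)·(2) + (-3)·(-4)) / 5 = 6/5 = 1.2
  S[U,W] = ((-1)·(1.5) + (3)·(0.5) + (1)·(-4.5) + (-1)·(-0.5) + (1)·(1.5) + (-3)·(1.5)) / 5 = -7/5 = -1.4
  S[V,V] = ((0)·(0) + (-2)·(-2) + (1)·(1) + (3)·(3) + (2)·(2) + (-4)·(-4)) / 5 = 34/5 = 6.8
  S[V,W] = ((0)·(1.5) + (-2)·(0.5) + (1)·(-4.5) + (3)·(-0.5) + (2)·(1.5) + (-4)·(1.5)) / 5 = -10/5 = -2
  S[W,W] = ((1.5)·(1.5) + (0.5)·(0.5) + (-4.5)·(-4.5) + (-0.5)·(-0.5) + (1.5)·(1.5) + (1.5)·(1.5)) / 5 = 27.5/5 = 5.5

S is symmetric (S[j,i] = S[i,j]). Assembling:

S = [[4.4, 1.2, -1.4],
 [1.2, 6.8, -2],
 [-1.4, -2, 5.5]]


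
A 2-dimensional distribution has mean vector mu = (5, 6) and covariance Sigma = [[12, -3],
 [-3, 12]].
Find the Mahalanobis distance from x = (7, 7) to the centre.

Step 1 — centre the observation: (x - mu) = (2, 1).

Step 2 — invert Sigma. det(Sigma) = 12·12 - (-3)² = 135.
  Sigma^{-1} = (1/det) · [[d, -b], [-b, a]] = [[0.0889, 0.0222],
 [0.0222, 0.0889]].

Step 3 — form the quadratic (x - mu)^T · Sigma^{-1} · (x - mu):
  Sigma^{-1} · (x - mu) = (0.2, 0.1333).
  (x - mu)^T · [Sigma^{-1} · (x - mu)] = (2)·(0.2) + (1)·(0.1333) = 0.5333.

Step 4 — take square root: d = √(0.5333) ≈ 0.7303.

d(x, mu) = √(0.5333) ≈ 0.7303


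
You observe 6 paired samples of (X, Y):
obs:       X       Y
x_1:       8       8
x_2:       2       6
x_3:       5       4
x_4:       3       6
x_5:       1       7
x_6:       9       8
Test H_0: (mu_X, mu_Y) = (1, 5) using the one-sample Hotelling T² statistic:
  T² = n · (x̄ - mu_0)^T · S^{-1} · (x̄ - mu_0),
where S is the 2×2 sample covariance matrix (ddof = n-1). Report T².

Step 1 — sample mean vector:
  mean(X) = (8 + 2 + 5 + 3 + 1 + 9) / 6 = 28/6 = 4.6667
  mean(Y) = (8 + 6 + 4 + 6 + 7 + 8) / 6 = 39/6 = 6.5
  x̄ = (4.6667, 6.5),  deviation x̄ - mu_0 = (4.6667, 6.5) - (1, 5) = (3.6667, 1.5).

Step 2 — sample covariance matrix, S[i,j] = (1/(n-1)) · Σ_k (x_{k,i} - mean_i) · (x_{k,j} - mean_j), divisor n-1 = 5:
  S[X,X] = ((3.3333)·(3.3333) + (-2.6667)·(-2.6667) + (0.3333)·(0.3333) + (-1.6667)·(-1.6667) + (-3.6667)·(-3.6667) + (4.3333)·(4.3333)) / 5 = 53.3333/5 = 10.6667
  S[X,Y] = ((3.3333)·(1.5) + (-2.6667)·(-0.5) + (0.3333)·(-2.5) + (-1.6667)·(-0.5) + (-3.6667)·(0.5) + (4.3333)·(1.5)) / 5 = 11/5 = 2.2
  S[Y,Y] = ((1.5)·(1.5) + (-0.5)·(-0.5) + (-2.5)·(-2.5) + (-0.5)·(-0.5) + (0.5)·(0.5) + (1.5)·(1.5)) / 5 = 11.5/5 = 2.3
  S = [[10.6667, 2.2],
 [2.2, 2.3]].

Step 3 — invert S. det(S) = 10.6667·2.3 - (2.2)² = 19.6933.
  S^{-1} = (1/det) · [[d, -b], [-b, a]] = [[0.1168, -0.1117],
 [-0.1117, 0.5416]].

Step 4 — quadratic form (x̄ - mu_0)^T · S^{-1} · (x̄ - mu_0):
  S^{-1} · (x̄ - mu_0) = (0.2607, 0.4028),
  (x̄ - mu_0)^T · [...] = (3.6667)·(0.2607) + (1.5)·(0.4028) = 1.56.

Step 5 — scale by n: T² = 6 · 1.56 = 9.3602.

T² ≈ 9.3602


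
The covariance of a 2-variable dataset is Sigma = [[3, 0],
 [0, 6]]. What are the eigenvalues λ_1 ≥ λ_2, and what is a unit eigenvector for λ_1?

Step 1 — characteristic polynomial of 2×2 Sigma:
  det(Sigma - λI) = λ² - trace · λ + det = 0.
  trace = 3 + 6 = 9, det = 3·6 - (0)² = 18.
Step 2 — discriminant:
  Δ = trace² - 4·det = 81 - 72 = 9.
Step 3 — eigenvalues:
  λ = (trace ± √Δ)/2 = (9 ± 3)/2,
  λ_1 = 6,  λ_2 = 3.

Step 4 — unit eigenvector for λ_1: Sigma is diagonal, so its eigenvectors are the coordinate axes. λ_1 = 6 is the diagonal entry on the second coordinate axis, hence
  v_1 = (0, 1) (||v_1|| = 1).

λ_1 = 6,  λ_2 = 3;  v_1 ≈ (0, 1)


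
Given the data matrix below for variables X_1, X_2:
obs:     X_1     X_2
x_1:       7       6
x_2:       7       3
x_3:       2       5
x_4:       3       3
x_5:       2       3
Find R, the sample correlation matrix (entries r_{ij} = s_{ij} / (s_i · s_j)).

Step 1 — column means:
  mean(X_1) = (7 + 7 + 2 + 3 + 2) / 5 = 21/5 = 4.2
  mean(X_2) = (6 + 3 + 5 + 3 + 3) / 5 = 20/5 = 4

Step 2 — sample variances and covariances s[i,j] = (1/(n-1)) · Σ_k (x_{k,i} - mean_i) · (x_{k,j} - mean_j), with n-1 = 4:
  s[X_1,X_1] = ((2.8)·(2.8) + (2.8)·(2.8) + (-2.2)·(-2.2) + (-1.2)·(-1.2) + (-2.2)·(-2.2)) / 4 = 26.8/4 = 6.7
  s[X_1,X_2] = ((2.8)·(2) + (2.8)·(-1) + (-2.2)·(1) + (-1.2)·(-1) + (-2.2)·(-1)) / 4 = 4/4 = 1
  s[X_2,X_2] = ((2)·(2) + (-1)·(-1) + (1)·(1) + (-1)·(-1) + (-1)·(-1)) / 4 = 8/4 = 2
  Sample standard deviations s_i = √(s[i,i]):
  s(X_1) = √(6.7) = 2.5884
  s(X_2) = √(2) = 1.4142

Step 3 — r_{ij} = s_{ij} / (s_i · s_j):
  r[X_1,X_1] = 1 (diagonal).
  r[X_1,X_2] = 1 / (2.5884 · 1.4142) = 1 / 3.6606 = 0.2732
  r[X_2,X_2] = 1 (diagonal).

R is symmetric with unit diagonal. Assembling:

R = [[1, 0.2732],
 [0.2732, 1]]


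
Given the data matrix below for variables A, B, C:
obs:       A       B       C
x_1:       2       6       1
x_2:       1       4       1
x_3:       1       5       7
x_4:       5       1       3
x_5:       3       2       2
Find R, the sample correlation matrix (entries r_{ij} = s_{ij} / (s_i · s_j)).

Step 1 — column means:
  mean(A) = (2 + 1 + 1 + 5 + 3) / 5 = 12/5 = 2.4
  mean(B) = (6 + 4 + 5 + 1 + 2) / 5 = 18/5 = 3.6
  mean(C) = (1 + 1 + 7 + 3 + 2) / 5 = 14/5 = 2.8

Step 2 — sample variances and covariances s[i,j] = (1/(n-1)) · Σ_k (x_{k,i} - mean_i) · (x_{k,j} - mean_j), with n-1 = 4:
  s[A,A] = ((-0.4)·(-0.4) + (-1.4)·(-1.4) + (-1.4)·(-1.4) + (2.6)·(2.6) + (0.6)·(0.6)) / 4 = 11.2/4 = 2.8
  s[A,B] = ((-0.4)·(2.4) + (-1.4)·(0.4) + (-1.4)·(1.4) + (2.6)·(-2.6) + (0.6)·(-1.6)) / 4 = -11.2/4 = -2.8
  s[A,C] = ((-0.4)·(-1.8) + (-1.4)·(-1.8) + (-1.4)·(4.2) + (2.6)·(0.2) + (0.6)·(-0.8)) / 4 = -2.6/4 = -0.65
  s[B,B] = ((2.4)·(2.4) + (0.4)·(0.4) + (1.4)·(1.4) + (-2.6)·(-2.6) + (-1.6)·(-1.6)) / 4 = 17.2/4 = 4.3
  s[B,C] = ((2.4)·(-1.8) + (0.4)·(-1.8) + (1.4)·(4.2) + (-2.6)·(0.2) + (-1.6)·(-0.8)) / 4 = 1.6/4 = 0.4
  s[C,C] = ((-1.8)·(-1.8) + (-1.8)·(-1.8) + (4.2)·(4.2) + (0.2)·(0.2) + (-0.8)·(-0.8)) / 4 = 24.8/4 = 6.2
  Sample standard deviations s_i = √(s[i,i]):
  s(A) = √(2.8) = 1.6733
  s(B) = √(4.3) = 2.0736
  s(C) = √(6.2) = 2.49

Step 3 — r_{ij} = s_{ij} / (s_i · s_j):
  r[A,A] = 1 (diagonal).
  r[A,B] = -2.8 / (1.6733 · 2.0736) = -2.8 / 3.4699 = -0.8069
  r[A,C] = -0.65 / (1.6733 · 2.49) = -0.65 / 4.1665 = -0.156
  r[B,B] = 1 (diagonal).
  r[B,C] = 0.4 / (2.0736 · 2.49) = 0.4 / 5.1633 = 0.0775
  r[C,C] = 1 (diagonal).

R is symmetric with unit diagonal. Assembling:

R = [[1, -0.8069, -0.156],
 [-0.8069, 1, 0.0775],
 [-0.156, 0.0775, 1]]


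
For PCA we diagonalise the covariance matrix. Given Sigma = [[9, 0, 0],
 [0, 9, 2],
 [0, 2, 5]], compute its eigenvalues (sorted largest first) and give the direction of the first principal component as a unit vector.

Step 1 — characteristic polynomial p(λ) = det(λI - Sigma) = λ³ - tr·λ² + c_1·λ - det, where tr = trace, c_1 = sum of the principal 2×2 minors, det = det(Sigma):
  tr = 9 + 9 + 5 = 23,
  c_1 = (9·9 - (0)²) + (9·5 - (0)²) + (9·5 - (2)²) = 81 + 45 + 41 = 167,
  det = 9·(9·5 - (2)²) - (0)·((0)·5 - (2)·(0)) + (0)·((0)·(2) - 9·(0)) = 9·(41) - (0)·(0) + (0)·(0) = 369.
  So p(λ) = λ³ - 23λ² + 167λ - 369.
Step 2 — look for an integer root (rational root theorem: any rational root is an integer divisor of 369). Testing λ = 9:
  p(9) = 729 - 1863 + 1503 - 369 = 0  ✓
  Dividing out (λ - 9): p(λ) = (λ - 9)(λ² - 14λ + 41).
Step 3 — remaining eigenvalues from the quadratic λ² - 14λ + 41 = 0:
  Δ = 14² - 4·41 = 196 - 164 = 32,  λ = (14 ± √32)/2 = (14 ± 5.6569)/2 ≈ 9.8284 or 4.1716.
  Sorted: λ_1 = 9.8284,  λ_2 = 9,  λ_3 = 4.1716  (check: sum = 23 = tr ✓).

Step 4 — unit eigenvector for λ_1 ≈ 9.8284: v spans the null space of (Sigma - λ_1 I), whose rows are
  r_1 = (-0.8284, 0, 0),  r_2 = (0, -0.8284, 2),  r_3 = (0, 2, -4.8284).
  v is orthogonal to every row, so take v ∝ r_1 × r_2 = ((0)·(2) - (0)·(-0.8284), (0)·(0) - (-0.8284)·(2), (-0.8284)·(-0.8284) - (0)·(0)) ≈ (0, 1.6569, 0.6863).
  Let u = (0, 1.6569, 0.6863).
  ||u|| = √((0)² + (1.6569)² + (0.6863)²) = √(3.2162) ≈ 1.7934,  v_1 = u/||u|| ≈ (0, 0.9239, 0.3827) (||v_1|| = 1).

λ_1 = 9.8284,  λ_2 = 9,  λ_3 = 4.1716;  v_1 ≈ (0, 0.9239, 0.3827)


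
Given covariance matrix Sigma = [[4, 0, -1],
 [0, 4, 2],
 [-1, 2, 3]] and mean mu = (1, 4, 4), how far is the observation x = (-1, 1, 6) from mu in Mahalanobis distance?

Step 1 — centre the observation: (x - mu) = (-2, -3, 2).

Step 2 — invert Sigma (cofactor / det for 3×3, or solve directly):
  Sigma^{-1} = [[0.2857, -0.0714, 0.1429],
 [-0.0714, 0.3929, -0.2857],
 [0.1429, -0.2857, 0.5714]].

Step 3 — form the quadratic (x - mu)^T · Sigma^{-1} · (x - mu):
  Sigma^{-1} · (x - mu) = (-0.0714, -1.6071, 1.7143).
  (x - mu)^T · [Sigma^{-1} · (x - mu)] = (-2)·(-0.0714) + (-3)·(-1.6071) + (2)·(1.7143) = 8.3929.

Step 4 — take square root: d = √(8.3929) ≈ 2.897.

d(x, mu) = √(8.3929) ≈ 2.897


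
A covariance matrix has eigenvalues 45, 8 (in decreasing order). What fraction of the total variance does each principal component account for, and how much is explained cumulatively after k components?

Step 1 — total variance = trace(Sigma) = Σ λ_i = 45 + 8 = 53.

Step 2 — fraction explained by component i = λ_i / Σ λ:
  PC1: 45/53 = 0.8491
  PC2: 8/53 = 0.1509

Step 3 — cumulative fraction after k components = (λ_1 + ... + λ_k) / Σ λ:
  k = 1: 45/53 = 0.8491
  k = 2: (45 + 8)/53 = 53/53 = 1

Summary (fraction, with percent):

explained: PC1 0.8491 (84.91%), PC2 0.1509 (15.09%);  cumulative: 0.8491, 1


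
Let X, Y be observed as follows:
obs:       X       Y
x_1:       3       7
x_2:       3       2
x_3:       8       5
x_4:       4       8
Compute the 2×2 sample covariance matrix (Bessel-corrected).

Step 1 — column means:
  mean(X) = (3 + 3 + 8 + 4) / 4 = 18/4 = 4.5
  mean(Y) = (7 + 2 + 5 + 8) / 4 = 22/4 = 5.5

Step 2 — sample covariance S[i,j] = (1/(n-1)) · Σ_k (x_{k,i} - mean_i) · (x_{k,j} - mean_j), with n-1 = 3.
  S[X,X] = ((-1.5)·(-1.5) + (-1.5)·(-1.5) + (3.5)·(3.5) + (-0.5)·(-0.5)) / 3 = 17/3 = 5.6667
  S[X,Y] = ((-1.5)·(1.5) + (-1.5)·(-3.5) + (3.5)·(-0.5) + (-0.5)·(2.5)) / 3 = 0/3 = 0
  S[Y,Y] = ((1.5)·(1.5) + (-3.5)·(-3.5) + (-0.5)·(-0.5) + (2.5)·(2.5)) / 3 = 21/3 = 7

S is symmetric (S[j,i] = S[i,j]). Assembling:

S = [[5.6667, 0],
 [0, 7]]


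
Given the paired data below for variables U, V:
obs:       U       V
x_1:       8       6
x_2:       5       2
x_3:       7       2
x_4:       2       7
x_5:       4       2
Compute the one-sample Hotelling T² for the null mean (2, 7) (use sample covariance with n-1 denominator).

Step 1 — sample mean vector:
  mean(U) = (8 + 5 + 7 + 2 + 4) / 5 = 26/5 = 5.2
  mean(V) = (6 + 2 + 2 + 7 + 2) / 5 = 19/5 = 3.8
  x̄ = (5.2, 3.8),  deviation x̄ - mu_0 = (5.2, 3.8) - (2, 7) = (3.2, -3.2).

Step 2 — sample covariance matrix, S[i,j] = (1/(n-1)) · Σ_k (x_{k,i} - mean_i) · (x_{k,j} - mean_j), divisor n-1 = 4:
  S[U,U] = ((2.8)·(2.8) + (-0.2)·(-0.2) + (1.8)·(1.8) + (-3.2)·(-3.2) + (-1.2)·(-1.2)) / 4 = 22.8/4 = 5.7
  S[U,V] = ((2.8)·(2.2) + (-0.2)·(-1.8) + (1.8)·(-1.8) + (-3.2)·(3.2) + (-1.2)·(-1.8)) / 4 = -4.8/4 = -1.2
  S[V,V] = ((2.2)·(2.2) + (-1.8)·(-1.8) + (-1.8)·(-1.8) + (3.2)·(3.2) + (-1.8)·(-1.8)) / 4 = 24.8/4 = 6.2
  S = [[5.7, -1.2],
 [-1.2, 6.2]].

Step 3 — invert S. det(S) = 5.7·6.2 - (-1.2)² = 33.9.
  S^{-1} = (1/det) · [[d, -b], [-b, a]] = [[0.1829, 0.0354],
 [0.0354, 0.1681]].

Step 4 — quadratic form (x̄ - mu_0)^T · S^{-1} · (x̄ - mu_0):
  S^{-1} · (x̄ - mu_0) = (0.472, -0.4248),
  (x̄ - mu_0)^T · [...] = (3.2)·(0.472) + (-3.2)·(-0.4248) = 2.8696.

Step 5 — scale by n: T² = 5 · 2.8696 = 14.3481.

T² ≈ 14.3481


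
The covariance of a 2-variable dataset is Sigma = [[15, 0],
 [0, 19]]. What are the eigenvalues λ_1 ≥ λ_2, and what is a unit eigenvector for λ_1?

Step 1 — characteristic polynomial of 2×2 Sigma:
  det(Sigma - λI) = λ² - trace · λ + det = 0.
  trace = 15 + 19 = 34, det = 15·19 - (0)² = 285.
Step 2 — discriminant:
  Δ = trace² - 4·det = 1156 - 1140 = 16.
Step 3 — eigenvalues:
  λ = (trace ± √Δ)/2 = (34 ± 4)/2,
  λ_1 = 19,  λ_2 = 15.

Step 4 — unit eigenvector for λ_1: Sigma is diagonal, so its eigenvectors are the coordinate axes. λ_1 = 19 is the diagonal entry on the second coordinate axis, hence
  v_1 = (0, 1) (||v_1|| = 1).

λ_1 = 19,  λ_2 = 15;  v_1 ≈ (0, 1)


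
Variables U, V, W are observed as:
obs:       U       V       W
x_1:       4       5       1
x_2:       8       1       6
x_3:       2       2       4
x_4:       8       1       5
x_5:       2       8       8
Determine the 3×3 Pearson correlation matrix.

Step 1 — column means:
  mean(U) = (4 + 8 + 2 + 8 + 2) / 5 = 24/5 = 4.8
  mean(V) = (5 + 1 + 2 + 1 + 8) / 5 = 17/5 = 3.4
  mean(W) = (1 + 6 + 4 + 5 + 8) / 5 = 24/5 = 4.8

Step 2 — sample variances and covariances s[i,j] = (1/(n-1)) · Σ_k (x_{k,i} - mean_i) · (x_{k,j} - mean_j), with n-1 = 4:
  s[U,U] = ((-0.8)·(-0.8) + (3.2)·(3.2) + (-2.8)·(-2.8) + (3.2)·(3.2) + (-2.8)·(-2.8)) / 4 = 36.8/4 = 9.2
  s[U,V] = ((-0.8)·(1.6) + (3.2)·(-2.4) + (-2.8)·(-1.4) + (3.2)·(-2.4) + (-2.8)·(4.6)) / 4 = -25.6/4 = -6.4
  s[U,W] = ((-0.8)·(-3.8) + (3.2)·(1.2) + (-2.8)·(-0.8) + (3.2)·(0.2) + (-2.8)·(3.2)) / 4 = 0.8/4 = 0.2
  s[V,V] = ((1.6)·(1.6) + (-2.4)·(-2.4) + (-1.4)·(-1.4) + (-2.4)·(-2.4) + (4.6)·(4.6)) / 4 = 37.2/4 = 9.3
  s[V,W] = ((1.6)·(-3.8) + (-2.4)·(1.2) + (-1.4)·(-0.8) + (-2.4)·(0.2) + (4.6)·(3.2)) / 4 = 6.4/4 = 1.6
  s[W,W] = ((-3.8)·(-3.8) + (1.2)·(1.2) + (-0.8)·(-0.8) + (0.2)·(0.2) + (3.2)·(3.2)) / 4 = 26.8/4 = 6.7
  Sample standard deviations s_i = √(s[i,i]):
  s(U) = √(9.2) = 3.0332
  s(V) = √(9.3) = 3.0496
  s(W) = √(6.7) = 2.5884

Step 3 — r_{ij} = s_{ij} / (s_i · s_j):
  r[U,U] = 1 (diagonal).
  r[U,V] = -6.4 / (3.0332 · 3.0496) = -6.4 / 9.2499 = -0.6919
  r[U,W] = 0.2 / (3.0332 · 2.5884) = 0.2 / 7.8511 = 0.0255
  r[V,V] = 1 (diagonal).
  r[V,W] = 1.6 / (3.0496 · 2.5884) = 1.6 / 7.8937 = 0.2027
  r[W,W] = 1 (diagonal).

R is symmetric with unit diagonal. Assembling:

R = [[1, -0.6919, 0.0255],
 [-0.6919, 1, 0.2027],
 [0.0255, 0.2027, 1]]


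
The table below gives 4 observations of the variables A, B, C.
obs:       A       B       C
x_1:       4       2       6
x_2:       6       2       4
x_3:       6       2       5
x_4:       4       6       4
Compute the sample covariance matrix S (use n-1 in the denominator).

Step 1 — column means:
  mean(A) = (4 + 6 + 6 + 4) / 4 = 20/4 = 5
  mean(B) = (2 + 2 + 2 + 6) / 4 = 12/4 = 3
  mean(C) = (6 + 4 + 5 + 4) / 4 = 19/4 = 4.75

Step 2 — sample covariance S[i,j] = (1/(n-1)) · Σ_k (x_{k,i} - mean_i) · (x_{k,j} - mean_j), with n-1 = 3.
  S[A,A] = ((-1)·(-1) + (1)·(1) + (1)·(1) + (-1)·(-1)) / 3 = 4/3 = 1.3333
  S[A,B] = ((-1)·(-1) + (1)·(-1) + (1)·(-1) + (-1)·(3)) / 3 = -4/3 = -1.3333
  S[A,C] = ((-1)·(1.25) + (1)·(-0.75) + (1)·(0.25) + (-1)·(-0.75)) / 3 = -1/3 = -0.3333
  S[B,B] = ((-1)·(-1) + (-1)·(-1) + (-1)·(-1) + (3)·(3)) / 3 = 12/3 = 4
  S[B,C] = ((-1)·(1.25) + (-1)·(-0.75) + (-1)·(0.25) + (3)·(-0.75)) / 3 = -3/3 = -1
  S[C,C] = ((1.25)·(1.25) + (-0.75)·(-0.75) + (0.25)·(0.25) + (-0.75)·(-0.75)) / 3 = 2.75/3 = 0.9167

S is symmetric (S[j,i] = S[i,j]). Assembling:

S = [[1.3333, -1.3333, -0.3333],
 [-1.3333, 4, -1],
 [-0.3333, -1, 0.9167]]


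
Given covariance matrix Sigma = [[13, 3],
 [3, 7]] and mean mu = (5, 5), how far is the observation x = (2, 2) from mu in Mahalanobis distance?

Step 1 — centre the observation: (x - mu) = (-3, -3).

Step 2 — invert Sigma. det(Sigma) = 13·7 - (3)² = 82.
  Sigma^{-1} = (1/det) · [[d, -b], [-b, a]] = [[0.0854, -0.0366],
 [-0.0366, 0.1585]].

Step 3 — form the quadratic (x - mu)^T · Sigma^{-1} · (x - mu):
  Sigma^{-1} · (x - mu) = (-0.1463, -0.3659).
  (x - mu)^T · [Sigma^{-1} · (x - mu)] = (-3)·(-0.1463) + (-3)·(-0.3659) = 1.5366.

Step 4 — take square root: d = √(1.5366) ≈ 1.2396.

d(x, mu) = √(1.5366) ≈ 1.2396


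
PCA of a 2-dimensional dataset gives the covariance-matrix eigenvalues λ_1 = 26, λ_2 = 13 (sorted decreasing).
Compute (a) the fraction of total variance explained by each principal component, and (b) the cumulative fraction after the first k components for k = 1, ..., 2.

Step 1 — total variance = trace(Sigma) = Σ λ_i = 26 + 13 = 39.

Step 2 — fraction explained by component i = λ_i / Σ λ:
  PC1: 26/39 = 0.6667
  PC2: 13/39 = 0.3333

Step 3 — cumulative fraction after k components = (λ_1 + ... + λ_k) / Σ λ:
  k = 1: 26/39 = 0.6667
  k = 2: (26 + 13)/39 = 39/39 = 1

Summary (fraction, with percent):

explained: PC1 0.6667 (66.67%), PC2 0.3333 (33.33%);  cumulative: 0.6667, 1


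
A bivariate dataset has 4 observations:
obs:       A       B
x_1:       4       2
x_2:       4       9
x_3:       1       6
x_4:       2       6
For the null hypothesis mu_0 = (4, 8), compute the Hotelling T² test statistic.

Step 1 — sample mean vector:
  mean(A) = (4 + 4 + 1 + 2) / 4 = 11/4 = 2.75
  mean(B) = (2 + 9 + 6 + 6) / 4 = 23/4 = 5.75
  x̄ = (2.75, 5.75),  deviation x̄ - mu_0 = (2.75, 5.75) - (4, 8) = (-1.25, -2.25).

Step 2 — sample covariance matrix, S[i,j] = (1/(n-1)) · Σ_k (x_{k,i} - mean_i) · (x_{k,j} - mean_j), divisor n-1 = 3:
  S[A,A] = ((1.25)·(1.25) + (1.25)·(1.25) + (-1.75)·(-1.75) + (-0.75)·(-0.75)) / 3 = 6.75/3 = 2.25
  S[A,B] = ((1.25)·(-3.75) + (1.25)·(3.25) + (-1.75)·(0.25) + (-0.75)·(0.25)) / 3 = -1.25/3 = -0.4167
  S[B,B] = ((-3.75)·(-3.75) + (3.25)·(3.25) + (0.25)·(0.25) + (0.25)·(0.25)) / 3 = 24.75/3 = 8.25
  S = [[2.25, -0.4167],
 [-0.4167, 8.25]].

Step 3 — invert S. det(S) = 2.25·8.25 - (-0.4167)² = 18.3889.
  S^{-1} = (1/det) · [[d, -b], [-b, a]] = [[0.4486, 0.0227],
 [0.0227, 0.1224]].

Step 4 — quadratic form (x̄ - mu_0)^T · S^{-1} · (x̄ - mu_0):
  S^{-1} · (x̄ - mu_0) = (-0.6118, -0.3036),
  (x̄ - mu_0)^T · [...] = (-1.25)·(-0.6118) + (-2.25)·(-0.3036) = 1.4479.

Step 5 — scale by n: T² = 4 · 1.4479 = 5.7915.

T² ≈ 5.7915


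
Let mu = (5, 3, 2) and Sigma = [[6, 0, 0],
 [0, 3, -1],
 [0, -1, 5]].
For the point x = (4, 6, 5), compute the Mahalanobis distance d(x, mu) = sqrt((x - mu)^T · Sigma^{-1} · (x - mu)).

Step 1 — centre the observation: (x - mu) = (-1, 3, 3).

Step 2 — invert Sigma (cofactor / det for 3×3, or solve directly):
  Sigma^{-1} = [[0.1667, 0, 0],
 [0, 0.3571, 0.0714],
 [0, 0.0714, 0.2143]].

Step 3 — form the quadratic (x - mu)^T · Sigma^{-1} · (x - mu):
  Sigma^{-1} · (x - mu) = (-0.1667, 1.2857, 0.8571).
  (x - mu)^T · [Sigma^{-1} · (x - mu)] = (-1)·(-0.1667) + (3)·(1.2857) + (3)·(0.8571) = 6.5952.

Step 4 — take square root: d = √(6.5952) ≈ 2.5681.

d(x, mu) = √(6.5952) ≈ 2.5681


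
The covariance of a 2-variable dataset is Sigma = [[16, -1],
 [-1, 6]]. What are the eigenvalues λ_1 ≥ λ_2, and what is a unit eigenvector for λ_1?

Step 1 — characteristic polynomial of 2×2 Sigma:
  det(Sigma - λI) = λ² - trace · λ + det = 0.
  trace = 16 + 6 = 22, det = 16·6 - (-1)² = 95.
Step 2 — discriminant:
  Δ = trace² - 4·det = 484 - 380 = 104.
Step 3 — eigenvalues:
  λ = (trace ± √Δ)/2 = (22 ± 10.198)/2,
  λ_1 = 16.099,  λ_2 = 5.901.

Step 4 — unit eigenvector for λ_1: solve (Sigma - λ_1 I)v = 0. First row:
  (16 - 16.099)·v_x + (-1)·v_y = 0, i.e. (-0.099)·v_x + (-1)·v_y = 0,
  so v ∝ (b, λ_1 - a) = (-1, 0.099); multiply by -1 so the first entry is positive: u = (1, -0.099).
  ||u|| = √((1)² + (-0.099)²) = √(1.0098) ≈ 1.0049,
  v_1 = u/||u|| ≈ (0.9951, -0.0985) (||v_1|| = 1).

λ_1 = 16.099,  λ_2 = 5.901;  v_1 ≈ (0.9951, -0.0985)


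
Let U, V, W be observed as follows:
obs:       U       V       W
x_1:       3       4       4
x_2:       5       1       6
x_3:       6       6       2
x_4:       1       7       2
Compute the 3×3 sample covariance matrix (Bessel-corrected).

Step 1 — column means:
  mean(U) = (3 + 5 + 6 + 1) / 4 = 15/4 = 3.75
  mean(V) = (4 + 1 + 6 + 7) / 4 = 18/4 = 4.5
  mean(W) = (4 + 6 + 2 + 2) / 4 = 14/4 = 3.5

Step 2 — sample covariance S[i,j] = (1/(n-1)) · Σ_k (x_{k,i} - mean_i) · (x_{k,j} - mean_j), with n-1 = 3.
  S[U,U] = ((-0.75)·(-0.75) + (1.25)·(1.25) + (2.25)·(2.25) + (-2.75)·(-2.75)) / 3 = 14.75/3 = 4.9167
  S[U,V] = ((-0.75)·(-0.5) + (1.25)·(-3.5) + (2.25)·(1.5) + (-2.75)·(2.5)) / 3 = -7.5/3 = -2.5
  S[U,W] = ((-0.75)·(0.5) + (1.25)·(2.5) + (2.25)·(-1.5) + (-2.75)·(-1.5)) / 3 = 3.5/3 = 1.1667
  S[V,V] = ((-0.5)·(-0.5) + (-3.5)·(-3.5) + (1.5)·(1.5) + (2.5)·(2.5)) / 3 = 21/3 = 7
  S[V,W] = ((-0.5)·(0.5) + (-3.5)·(2.5) + (1.5)·(-1.5) + (2.5)·(-1.5)) / 3 = -15/3 = -5
  S[W,W] = ((0.5)·(0.5) + (2.5)·(2.5) + (-1.5)·(-1.5) + (-1.5)·(-1.5)) / 3 = 11/3 = 3.6667

S is symmetric (S[j,i] = S[i,j]). Assembling:

S = [[4.9167, -2.5, 1.1667],
 [-2.5, 7, -5],
 [1.1667, -5, 3.6667]]


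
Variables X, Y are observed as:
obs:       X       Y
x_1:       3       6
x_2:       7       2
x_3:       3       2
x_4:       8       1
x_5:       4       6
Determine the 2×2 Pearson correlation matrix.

Step 1 — column means:
  mean(X) = (3 + 7 + 3 + 8 + 4) / 5 = 25/5 = 5
  mean(Y) = (6 + 2 + 2 + 1 + 6) / 5 = 17/5 = 3.4

Step 2 — sample variances and covariances s[i,j] = (1/(n-1)) · Σ_k (x_{k,i} - mean_i) · (x_{k,j} - mean_j), with n-1 = 4:
  s[X,X] = ((-2)·(-2) + (2)·(2) + (-2)·(-2) + (3)·(3) + (-1)·(-1)) / 4 = 22/4 = 5.5
  s[X,Y] = ((-2)·(2.6) + (2)·(-1.4) + (-2)·(-1.4) + (3)·(-2.4) + (-1)·(2.6)) / 4 = -15/4 = -3.75
  s[Y,Y] = ((2.6)·(2.6) + (-1.4)·(-1.4) + (-1.4)·(-1.4) + (-2.4)·(-2.4) + (2.6)·(2.6)) / 4 = 23.2/4 = 5.8
  Sample standard deviations s_i = √(s[i,i]):
  s(X) = √(5.5) = 2.3452
  s(Y) = √(5.8) = 2.4083

Step 3 — r_{ij} = s_{ij} / (s_i · s_j):
  r[X,X] = 1 (diagonal).
  r[X,Y] = -3.75 / (2.3452 · 2.4083) = -3.75 / 5.648 = -0.664
  r[Y,Y] = 1 (diagonal).

R is symmetric with unit diagonal. Assembling:

R = [[1, -0.664],
 [-0.664, 1]]


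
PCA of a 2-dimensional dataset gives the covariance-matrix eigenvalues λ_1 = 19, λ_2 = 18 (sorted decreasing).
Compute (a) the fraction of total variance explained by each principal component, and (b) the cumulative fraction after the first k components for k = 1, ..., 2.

Step 1 — total variance = trace(Sigma) = Σ λ_i = 19 + 18 = 37.

Step 2 — fraction explained by component i = λ_i / Σ λ:
  PC1: 19/37 = 0.5135
  PC2: 18/37 = 0.4865

Step 3 — cumulative fraction after k components = (λ_1 + ... + λ_k) / Σ λ:
  k = 1: 19/37 = 0.5135
  k = 2: (19 + 18)/37 = 37/37 = 1

Summary (fraction, with percent):

explained: PC1 0.5135 (51.35%), PC2 0.4865 (48.65%);  cumulative: 0.5135, 1


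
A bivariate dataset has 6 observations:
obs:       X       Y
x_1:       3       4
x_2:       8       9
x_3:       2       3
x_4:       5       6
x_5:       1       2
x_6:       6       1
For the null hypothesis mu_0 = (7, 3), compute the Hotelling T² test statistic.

Step 1 — sample mean vector:
  mean(X) = (3 + 8 + 2 + 5 + 1 + 6) / 6 = 25/6 = 4.1667
  mean(Y) = (4 + 9 + 3 + 6 + 2 + 1) / 6 = 25/6 = 4.1667
  x̄ = (4.1667, 4.1667),  deviation x̄ - mu_0 = (4.1667, 4.1667) - (7, 3) = (-2.8333, 1.1667).

Step 2 — sample covariance matrix, S[i,j] = (1/(n-1)) · Σ_k (x_{k,i} - mean_i) · (x_{k,j} - mean_j), divisor n-1 = 5:
  S[X,X] = ((-1.1667)·(-1.1667) + (3.8333)·(3.8333) + (-2.1667)·(-2.1667) + (0.8333)·(0.8333) + (-3.1667)·(-3.1667) + (1.8333)·(1.8333)) / 5 = 34.8333/5 = 6.9667
  S[X,Y] = ((-1.1667)·(-0.1667) + (3.8333)·(4.8333) + (-2.1667)·(-1.1667) + (0.8333)·(1.8333) + (-3.1667)·(-2.1667) + (1.8333)·(-3.1667)) / 5 = 23.8333/5 = 4.7667
  S[Y,Y] = ((-0.1667)·(-0.1667) + (4.8333)·(4.8333) + (-1.1667)·(-1.1667) + (1.8333)·(1.8333) + (-2.1667)·(-2.1667) + (-3.1667)·(-3.1667)) / 5 = 42.8333/5 = 8.5667
  S = [[6.9667, 4.7667],
 [4.7667, 8.5667]].

Step 3 — invert S. det(S) = 6.9667·8.5667 - (4.7667)² = 36.96.
  S^{-1} = (1/det) · [[d, -b], [-b, a]] = [[0.2318, -0.129],
 [-0.129, 0.1885]].

Step 4 — quadratic form (x̄ - mu_0)^T · S^{-1} · (x̄ - mu_0):
  S^{-1} · (x̄ - mu_0) = (-0.8072, 0.5853),
  (x̄ - mu_0)^T · [...] = (-2.8333)·(-0.8072) + (1.1667)·(0.5853) = 2.9699.

Step 5 — scale by n: T² = 6 · 2.9699 = 17.8193.

T² ≈ 17.8193


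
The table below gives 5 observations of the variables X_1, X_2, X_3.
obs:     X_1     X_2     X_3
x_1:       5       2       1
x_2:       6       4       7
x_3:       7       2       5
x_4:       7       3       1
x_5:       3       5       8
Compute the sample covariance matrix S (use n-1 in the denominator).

Step 1 — column means:
  mean(X_1) = (5 + 6 + 7 + 7 + 3) / 5 = 28/5 = 5.6
  mean(X_2) = (2 + 4 + 2 + 3 + 5) / 5 = 16/5 = 3.2
  mean(X_3) = (1 + 7 + 5 + 1 + 8) / 5 = 22/5 = 4.4

Step 2 — sample covariance S[i,j] = (1/(n-1)) · Σ_k (x_{k,i} - mean_i) · (x_{k,j} - mean_j), with n-1 = 4.
  S[X_1,X_1] = ((-0.6)·(-0.6) + (0.4)·(0.4) + (1.4)·(1.4) + (1.4)·(1.4) + (-2.6)·(-2.6)) / 4 = 11.2/4 = 2.8
  S[X_1,X_2] = ((-0.6)·(-1.2) + (0.4)·(0.8) + (1.4)·(-1.2) + (1.4)·(-0.2) + (-2.6)·(1.8)) / 4 = -5.6/4 = -1.4
  S[X_1,X_3] = ((-0.6)·(-3.4) + (0.4)·(2.6) + (1.4)·(0.6) + (1.4)·(-3.4) + (-2.6)·(3.6)) / 4 = -10.2/4 = -2.55
  S[X_2,X_2] = ((-1.2)·(-1.2) + (0.8)·(0.8) + (-1.2)·(-1.2) + (-0.2)·(-0.2) + (1.8)·(1.8)) / 4 = 6.8/4 = 1.7
  S[X_2,X_3] = ((-1.2)·(-3.4) + (0.8)·(2.6) + (-1.2)·(0.6) + (-0.2)·(-3.4) + (1.8)·(3.6)) / 4 = 12.6/4 = 3.15
  S[X_3,X_3] = ((-3.4)·(-3.4) + (2.6)·(2.6) + (0.6)·(0.6) + (-3.4)·(-3.4) + (3.6)·(3.6)) / 4 = 43.2/4 = 10.8

S is symmetric (S[j,i] = S[i,j]). Assembling:

S = [[2.8, -1.4, -2.55],
 [-1.4, 1.7, 3.15],
 [-2.55, 3.15, 10.8]]
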